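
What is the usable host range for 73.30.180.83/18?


Network: 73.30.128.0
Broadcast: 73.30.191.255
First usable = network + 1
Last usable = broadcast - 1
Range: 73.30.128.1 to 73.30.191.254


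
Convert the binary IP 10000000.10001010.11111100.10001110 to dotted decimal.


10000000 = 128
10001010 = 138
11111100 = 252
10001110 = 142
IP: 128.138.252.142


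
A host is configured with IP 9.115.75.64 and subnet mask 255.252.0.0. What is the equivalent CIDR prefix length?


Binary: 11111111.11111100.00000000.00000000
Count leading 1s
Prefix: /14


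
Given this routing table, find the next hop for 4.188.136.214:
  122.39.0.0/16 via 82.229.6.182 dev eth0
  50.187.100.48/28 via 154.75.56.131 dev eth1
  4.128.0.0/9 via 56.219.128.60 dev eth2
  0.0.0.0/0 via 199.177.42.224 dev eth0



Longest prefix match for 4.188.136.214:
  /16 122.39.0.0: no
  /28 50.187.100.48: no
  /9 4.128.0.0: MATCH
  /0 0.0.0.0: MATCH
Selected: next-hop 56.219.128.60 via eth2 (matched /9)


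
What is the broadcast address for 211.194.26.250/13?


Network: 211.192.0.0/13
Host bits = 19
Set all host bits to 1:
Broadcast: 211.199.255.255


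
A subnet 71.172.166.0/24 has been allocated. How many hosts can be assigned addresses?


Host bits = 32 - 24 = 8
Total addresses = 2^8 = 256
Usable = total - 2 (network and broadcast)
Usable hosts: 254


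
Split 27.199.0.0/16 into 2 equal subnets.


New prefix = 16 + 1 = 17
Each subnet has 32768 addresses
  27.199.0.0/17
  27.199.128.0/17
Subnets: 27.199.0.0/17, 27.199.128.0/17


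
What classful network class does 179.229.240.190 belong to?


First octet: 179
Binary: 10110011
10xxxxxx -> Class B (128-191)
Class B, default mask 255.255.0.0 (/16)


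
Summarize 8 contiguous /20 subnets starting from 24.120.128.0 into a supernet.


Original prefix: /20
Number of subnets: 8 = 2^3
New prefix = 20 - 3 = 17
Supernet: 24.120.128.0/17


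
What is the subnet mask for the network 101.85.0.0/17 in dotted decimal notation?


/17 means 17 network bits, 15 host bits
Binary: 11111111111111111000000000000000
Mask: 255.255.128.0


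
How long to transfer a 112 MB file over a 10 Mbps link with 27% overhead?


Effective throughput = 10 * (1 - 27/100) = 7.3 Mbps
File size in Mb = 112 * 8 = 896 Mb
Time = 896 / 7.3
Time = 122.7397 seconds


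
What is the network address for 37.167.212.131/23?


IP:   00100101.10100111.11010100.10000011
Mask: 11111111.11111111.11111110.00000000
AND operation:
Net:  00100101.10100111.11010100.00000000
Network: 37.167.212.0/23


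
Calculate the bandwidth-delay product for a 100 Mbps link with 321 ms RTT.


BDP = bandwidth * RTT
= 100 Mbps * 321 ms
= 100 * 1e6 * 321 / 1000 bits
= 32100000 bits
= 4012500 bytes
= 3918.457 KB
BDP = 32100000 bits (4012500 bytes)


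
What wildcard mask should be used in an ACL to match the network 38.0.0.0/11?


Subnet mask: 255.224.0.0
Wildcard = 255.255.255.255 - subnet mask
255 - 255 = 0
255 - 224 = 31
255 - 0 = 255
255 - 0 = 255
Wildcard: 0.31.255.255


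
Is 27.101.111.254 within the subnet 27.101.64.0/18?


Subnet network: 27.101.64.0
Test IP AND mask: 27.101.64.0
Yes, 27.101.111.254 is in 27.101.64.0/18


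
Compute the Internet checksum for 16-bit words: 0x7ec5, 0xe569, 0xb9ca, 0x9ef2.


Sum all words (with carry folding):
+ 0x7ec5 = 0x7ec5
+ 0xe569 = 0x642f
+ 0xb9ca = 0x1dfa
+ 0x9ef2 = 0xbcec
One's complement: ~0xbcec
Checksum = 0x4313


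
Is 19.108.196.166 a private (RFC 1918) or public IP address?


RFC 1918 private ranges:
  10.0.0.0/8 (10.0.0.0 - 10.255.255.255)
  172.16.0.0/12 (172.16.0.0 - 172.31.255.255)
  192.168.0.0/16 (192.168.0.0 - 192.168.255.255)
Public (not in any RFC 1918 range)


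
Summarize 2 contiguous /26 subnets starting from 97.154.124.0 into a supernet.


Original prefix: /26
Number of subnets: 2 = 2^1
New prefix = 26 - 1 = 25
Supernet: 97.154.124.0/25


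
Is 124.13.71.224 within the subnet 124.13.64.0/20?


Subnet network: 124.13.64.0
Test IP AND mask: 124.13.64.0
Yes, 124.13.71.224 is in 124.13.64.0/20


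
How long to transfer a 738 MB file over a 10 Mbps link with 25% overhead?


Effective throughput = 10 * (1 - 25/100) = 7.5 Mbps
File size in Mb = 738 * 8 = 5904 Mb
Time = 5904 / 7.5
Time = 787.2 seconds


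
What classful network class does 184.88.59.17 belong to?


First octet: 184
Binary: 10111000
10xxxxxx -> Class B (128-191)
Class B, default mask 255.255.0.0 (/16)


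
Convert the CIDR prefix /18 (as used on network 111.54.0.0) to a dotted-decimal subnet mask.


/18 means 18 network bits, 14 host bits
Binary: 11111111111111111100000000000000
Mask: 255.255.192.0


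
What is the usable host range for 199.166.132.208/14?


Network: 199.164.0.0
Broadcast: 199.167.255.255
First usable = network + 1
Last usable = broadcast - 1
Range: 199.164.0.1 to 199.167.255.254


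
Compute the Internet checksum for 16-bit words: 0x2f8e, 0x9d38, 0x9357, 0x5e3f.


Sum all words (with carry folding):
+ 0x2f8e = 0x2f8e
+ 0x9d38 = 0xccc6
+ 0x9357 = 0x601e
+ 0x5e3f = 0xbe5d
One's complement: ~0xbe5d
Checksum = 0x41a2


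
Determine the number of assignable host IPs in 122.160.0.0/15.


Host bits = 32 - 15 = 17
Total addresses = 2^17 = 131072
Usable = total - 2 (network and broadcast)
Usable hosts: 131070


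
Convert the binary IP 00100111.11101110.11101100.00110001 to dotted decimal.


00100111 = 39
11101110 = 238
11101100 = 236
00110001 = 49
IP: 39.238.236.49


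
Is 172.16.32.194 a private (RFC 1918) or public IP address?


RFC 1918 private ranges:
  10.0.0.0/8 (10.0.0.0 - 10.255.255.255)
  172.16.0.0/12 (172.16.0.0 - 172.31.255.255)
  192.168.0.0/16 (192.168.0.0 - 192.168.255.255)
Private (in 172.16.0.0/12)


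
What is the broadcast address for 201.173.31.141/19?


Network: 201.173.0.0/19
Host bits = 13
Set all host bits to 1:
Broadcast: 201.173.31.255


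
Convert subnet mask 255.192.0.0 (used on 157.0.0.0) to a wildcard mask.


Subnet mask: 255.192.0.0
Wildcard = 255.255.255.255 - subnet mask
255 - 255 = 0
255 - 192 = 63
255 - 0 = 255
255 - 0 = 255
Wildcard: 0.63.255.255


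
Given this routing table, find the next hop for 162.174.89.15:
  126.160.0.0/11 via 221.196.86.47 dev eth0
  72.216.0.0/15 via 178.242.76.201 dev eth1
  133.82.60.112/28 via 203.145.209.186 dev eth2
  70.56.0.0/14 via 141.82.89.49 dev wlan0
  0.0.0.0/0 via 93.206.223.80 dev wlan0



Longest prefix match for 162.174.89.15:
  /11 126.160.0.0: no
  /15 72.216.0.0: no
  /28 133.82.60.112: no
  /14 70.56.0.0: no
  /0 0.0.0.0: MATCH
Selected: next-hop 93.206.223.80 via wlan0 (matched /0)


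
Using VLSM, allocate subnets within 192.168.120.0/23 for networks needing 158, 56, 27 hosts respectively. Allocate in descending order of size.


158 hosts -> /24 (254 usable): 192.168.120.0/24
56 hosts -> /26 (62 usable): 192.168.121.0/26
27 hosts -> /27 (30 usable): 192.168.121.64/27
Allocation: 192.168.120.0/24 (158 hosts, 254 usable); 192.168.121.0/26 (56 hosts, 62 usable); 192.168.121.64/27 (27 hosts, 30 usable)


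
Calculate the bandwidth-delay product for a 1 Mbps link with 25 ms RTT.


BDP = bandwidth * RTT
= 1 Mbps * 25 ms
= 1 * 1e6 * 25 / 1000 bits
= 25000 bits
= 3125 bytes
= 3.0518 KB
BDP = 25000 bits (3125 bytes)


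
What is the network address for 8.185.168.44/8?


IP:   00001000.10111001.10101000.00101100
Mask: 11111111.00000000.00000000.00000000
AND operation:
Net:  00001000.00000000.00000000.00000000
Network: 8.0.0.0/8


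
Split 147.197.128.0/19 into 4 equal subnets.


New prefix = 19 + 2 = 21
Each subnet has 2048 addresses
  147.197.128.0/21
  147.197.136.0/21
  147.197.144.0/21
  147.197.152.0/21
Subnets: 147.197.128.0/21, 147.197.136.0/21, 147.197.144.0/21, 147.197.152.0/21


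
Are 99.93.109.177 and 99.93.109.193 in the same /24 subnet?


Mask: 255.255.255.0
99.93.109.177 AND mask = 99.93.109.0
99.93.109.193 AND mask = 99.93.109.0
Yes, same subnet (99.93.109.0)


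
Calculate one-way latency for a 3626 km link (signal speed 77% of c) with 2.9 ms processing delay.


Speed = 0.77 * 3e5 km/s = 231000 km/s
Propagation delay = 3626 / 231000 = 0.0157 s = 15.697 ms
Processing delay = 2.9 ms
Total one-way latency = 18.597 ms


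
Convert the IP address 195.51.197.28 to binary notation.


195 = 11000011
51 = 00110011
197 = 11000101
28 = 00011100
Binary: 11000011.00110011.11000101.00011100


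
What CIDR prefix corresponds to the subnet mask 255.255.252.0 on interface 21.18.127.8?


Binary: 11111111.11111111.11111100.00000000
Count leading 1s
Prefix: /22


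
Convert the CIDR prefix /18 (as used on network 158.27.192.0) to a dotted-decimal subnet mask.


/18 means 18 network bits, 14 host bits
Binary: 11111111111111111100000000000000
Mask: 255.255.192.0


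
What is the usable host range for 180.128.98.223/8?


Network: 180.0.0.0
Broadcast: 180.255.255.255
First usable = network + 1
Last usable = broadcast - 1
Range: 180.0.0.1 to 180.255.255.254


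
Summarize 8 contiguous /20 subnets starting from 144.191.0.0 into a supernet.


Original prefix: /20
Number of subnets: 8 = 2^3
New prefix = 20 - 3 = 17
Supernet: 144.191.0.0/17


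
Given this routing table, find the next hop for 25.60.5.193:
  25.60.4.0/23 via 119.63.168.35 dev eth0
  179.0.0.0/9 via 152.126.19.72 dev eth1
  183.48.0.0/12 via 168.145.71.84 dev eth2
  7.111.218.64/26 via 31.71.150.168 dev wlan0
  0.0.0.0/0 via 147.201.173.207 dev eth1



Longest prefix match for 25.60.5.193:
  /23 25.60.4.0: MATCH
  /9 179.0.0.0: no
  /12 183.48.0.0: no
  /26 7.111.218.64: no
  /0 0.0.0.0: MATCH
Selected: next-hop 119.63.168.35 via eth0 (matched /23)


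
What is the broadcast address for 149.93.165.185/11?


Network: 149.64.0.0/11
Host bits = 21
Set all host bits to 1:
Broadcast: 149.95.255.255


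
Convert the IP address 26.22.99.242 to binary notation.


26 = 00011010
22 = 00010110
99 = 01100011
242 = 11110010
Binary: 00011010.00010110.01100011.11110010


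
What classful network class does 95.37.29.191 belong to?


First octet: 95
Binary: 01011111
0xxxxxxx -> Class A (1-126)
Class A, default mask 255.0.0.0 (/8)


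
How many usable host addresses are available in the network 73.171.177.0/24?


Host bits = 32 - 24 = 8
Total addresses = 2^8 = 256
Usable = total - 2 (network and broadcast)
Usable hosts: 254


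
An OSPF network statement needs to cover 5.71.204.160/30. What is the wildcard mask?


Subnet mask: 255.255.255.252
Wildcard = 255.255.255.255 - subnet mask
255 - 255 = 0
255 - 255 = 0
255 - 255 = 0
255 - 252 = 3
Wildcard: 0.0.0.3


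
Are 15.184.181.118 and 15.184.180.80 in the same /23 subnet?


Mask: 255.255.254.0
15.184.181.118 AND mask = 15.184.180.0
15.184.180.80 AND mask = 15.184.180.0
Yes, same subnet (15.184.180.0)


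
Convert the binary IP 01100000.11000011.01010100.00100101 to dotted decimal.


01100000 = 96
11000011 = 195
01010100 = 84
00100101 = 37
IP: 96.195.84.37


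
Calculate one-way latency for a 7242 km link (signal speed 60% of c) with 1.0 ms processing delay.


Speed = 0.6 * 3e5 km/s = 180000 km/s
Propagation delay = 7242 / 180000 = 0.0402 s = 40.2333 ms
Processing delay = 1.0 ms
Total one-way latency = 41.2333 ms


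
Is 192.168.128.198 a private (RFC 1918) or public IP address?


RFC 1918 private ranges:
  10.0.0.0/8 (10.0.0.0 - 10.255.255.255)
  172.16.0.0/12 (172.16.0.0 - 172.31.255.255)
  192.168.0.0/16 (192.168.0.0 - 192.168.255.255)
Private (in 192.168.0.0/16)


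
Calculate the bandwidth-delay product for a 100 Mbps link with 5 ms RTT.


BDP = bandwidth * RTT
= 100 Mbps * 5 ms
= 100 * 1e6 * 5 / 1000 bits
= 500000 bits
= 62500 bytes
= 61.0352 KB
BDP = 500000 bits (62500 bytes)


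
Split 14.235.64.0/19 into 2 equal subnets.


New prefix = 19 + 1 = 20
Each subnet has 4096 addresses
  14.235.64.0/20
  14.235.80.0/20
Subnets: 14.235.64.0/20, 14.235.80.0/20


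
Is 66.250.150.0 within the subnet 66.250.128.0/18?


Subnet network: 66.250.128.0
Test IP AND mask: 66.250.128.0
Yes, 66.250.150.0 is in 66.250.128.0/18


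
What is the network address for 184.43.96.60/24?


IP:   10111000.00101011.01100000.00111100
Mask: 11111111.11111111.11111111.00000000
AND operation:
Net:  10111000.00101011.01100000.00000000
Network: 184.43.96.0/24


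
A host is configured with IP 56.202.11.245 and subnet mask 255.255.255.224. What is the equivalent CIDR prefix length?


Binary: 11111111.11111111.11111111.11100000
Count leading 1s
Prefix: /27


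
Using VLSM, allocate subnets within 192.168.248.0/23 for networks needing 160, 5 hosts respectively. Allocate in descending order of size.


160 hosts -> /24 (254 usable): 192.168.248.0/24
5 hosts -> /29 (6 usable): 192.168.249.0/29
Allocation: 192.168.248.0/24 (160 hosts, 254 usable); 192.168.249.0/29 (5 hosts, 6 usable)


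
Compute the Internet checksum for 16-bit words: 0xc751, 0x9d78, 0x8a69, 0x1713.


Sum all words (with carry folding):
+ 0xc751 = 0xc751
+ 0x9d78 = 0x64ca
+ 0x8a69 = 0xef33
+ 0x1713 = 0x0647
One's complement: ~0x0647
Checksum = 0xf9b8


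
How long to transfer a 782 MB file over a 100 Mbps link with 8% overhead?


Effective throughput = 100 * (1 - 8/100) = 92 Mbps
File size in Mb = 782 * 8 = 6256 Mb
Time = 6256 / 92
Time = 68 seconds


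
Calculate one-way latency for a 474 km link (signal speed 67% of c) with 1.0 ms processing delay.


Speed = 0.67 * 3e5 km/s = 201000 km/s
Propagation delay = 474 / 201000 = 0.0024 s = 2.3582 ms
Processing delay = 1.0 ms
Total one-way latency = 3.3582 ms


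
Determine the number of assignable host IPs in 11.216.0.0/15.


Host bits = 32 - 15 = 17
Total addresses = 2^17 = 131072
Usable = total - 2 (network and broadcast)
Usable hosts: 131070


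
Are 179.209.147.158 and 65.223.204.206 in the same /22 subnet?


Mask: 255.255.252.0
179.209.147.158 AND mask = 179.209.144.0
65.223.204.206 AND mask = 65.223.204.0
No, different subnets (179.209.144.0 vs 65.223.204.0)


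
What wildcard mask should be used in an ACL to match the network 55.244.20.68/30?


Subnet mask: 255.255.255.252
Wildcard = 255.255.255.255 - subnet mask
255 - 255 = 0
255 - 255 = 0
255 - 255 = 0
255 - 252 = 3
Wildcard: 0.0.0.3


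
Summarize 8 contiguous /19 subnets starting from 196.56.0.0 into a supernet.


Original prefix: /19
Number of subnets: 8 = 2^3
New prefix = 19 - 3 = 16
Supernet: 196.56.0.0/16


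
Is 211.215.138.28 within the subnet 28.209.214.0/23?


Subnet network: 28.209.214.0
Test IP AND mask: 211.215.138.0
No, 211.215.138.28 is not in 28.209.214.0/23


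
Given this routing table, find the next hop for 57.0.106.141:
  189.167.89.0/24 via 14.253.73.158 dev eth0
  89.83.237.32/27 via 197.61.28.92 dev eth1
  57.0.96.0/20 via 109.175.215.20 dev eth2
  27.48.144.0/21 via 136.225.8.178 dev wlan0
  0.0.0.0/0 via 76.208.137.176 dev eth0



Longest prefix match for 57.0.106.141:
  /24 189.167.89.0: no
  /27 89.83.237.32: no
  /20 57.0.96.0: MATCH
  /21 27.48.144.0: no
  /0 0.0.0.0: MATCH
Selected: next-hop 109.175.215.20 via eth2 (matched /20)


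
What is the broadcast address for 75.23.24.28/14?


Network: 75.20.0.0/14
Host bits = 18
Set all host bits to 1:
Broadcast: 75.23.255.255


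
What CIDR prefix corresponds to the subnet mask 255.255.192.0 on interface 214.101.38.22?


Binary: 11111111.11111111.11000000.00000000
Count leading 1s
Prefix: /18


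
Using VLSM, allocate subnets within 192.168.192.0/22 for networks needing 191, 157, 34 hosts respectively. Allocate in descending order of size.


191 hosts -> /24 (254 usable): 192.168.192.0/24
157 hosts -> /24 (254 usable): 192.168.193.0/24
34 hosts -> /26 (62 usable): 192.168.194.0/26
Allocation: 192.168.192.0/24 (191 hosts, 254 usable); 192.168.193.0/24 (157 hosts, 254 usable); 192.168.194.0/26 (34 hosts, 62 usable)


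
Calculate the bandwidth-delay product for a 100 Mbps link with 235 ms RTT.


BDP = bandwidth * RTT
= 100 Mbps * 235 ms
= 100 * 1e6 * 235 / 1000 bits
= 23500000 bits
= 2937500 bytes
= 2868.6523 KB
BDP = 23500000 bits (2937500 bytes)


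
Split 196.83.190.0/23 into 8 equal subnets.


New prefix = 23 + 3 = 26
Each subnet has 64 addresses
  196.83.190.0/26
  196.83.190.64/26
  196.83.190.128/26
  196.83.190.192/26
  196.83.191.0/26
  196.83.191.64/26
  196.83.191.128/26
  196.83.191.192/26
Subnets: 196.83.190.0/26, 196.83.190.64/26, 196.83.190.128/26, 196.83.190.192/26, 196.83.191.0/26, 196.83.191.64/26, 196.83.191.128/26, 196.83.191.192/26


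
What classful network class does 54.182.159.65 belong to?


First octet: 54
Binary: 00110110
0xxxxxxx -> Class A (1-126)
Class A, default mask 255.0.0.0 (/8)


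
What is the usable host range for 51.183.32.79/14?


Network: 51.180.0.0
Broadcast: 51.183.255.255
First usable = network + 1
Last usable = broadcast - 1
Range: 51.180.0.1 to 51.183.255.254


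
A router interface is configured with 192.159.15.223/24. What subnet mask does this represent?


/24 means 24 network bits, 8 host bits
Binary: 11111111111111111111111100000000
Mask: 255.255.255.0


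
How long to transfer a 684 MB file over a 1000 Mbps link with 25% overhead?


Effective throughput = 1000 * (1 - 25/100) = 750 Mbps
File size in Mb = 684 * 8 = 5472 Mb
Time = 5472 / 750
Time = 7.296 seconds


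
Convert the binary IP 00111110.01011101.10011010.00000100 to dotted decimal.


00111110 = 62
01011101 = 93
10011010 = 154
00000100 = 4
IP: 62.93.154.4


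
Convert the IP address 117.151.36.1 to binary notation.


117 = 01110101
151 = 10010111
36 = 00100100
1 = 00000001
Binary: 01110101.10010111.00100100.00000001


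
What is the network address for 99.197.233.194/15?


IP:   01100011.11000101.11101001.11000010
Mask: 11111111.11111110.00000000.00000000
AND operation:
Net:  01100011.11000100.00000000.00000000
Network: 99.196.0.0/15


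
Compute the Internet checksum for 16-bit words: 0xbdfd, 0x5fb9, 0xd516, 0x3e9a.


Sum all words (with carry folding):
+ 0xbdfd = 0xbdfd
+ 0x5fb9 = 0x1db7
+ 0xd516 = 0xf2cd
+ 0x3e9a = 0x3168
One's complement: ~0x3168
Checksum = 0xce97


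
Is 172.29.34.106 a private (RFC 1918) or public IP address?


RFC 1918 private ranges:
  10.0.0.0/8 (10.0.0.0 - 10.255.255.255)
  172.16.0.0/12 (172.16.0.0 - 172.31.255.255)
  192.168.0.0/16 (192.168.0.0 - 192.168.255.255)
Private (in 172.16.0.0/12)


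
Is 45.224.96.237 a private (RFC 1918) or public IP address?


RFC 1918 private ranges:
  10.0.0.0/8 (10.0.0.0 - 10.255.255.255)
  172.16.0.0/12 (172.16.0.0 - 172.31.255.255)
  192.168.0.0/16 (192.168.0.0 - 192.168.255.255)
Public (not in any RFC 1918 range)


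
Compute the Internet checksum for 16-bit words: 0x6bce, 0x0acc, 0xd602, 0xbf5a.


Sum all words (with carry folding):
+ 0x6bce = 0x6bce
+ 0x0acc = 0x769a
+ 0xd602 = 0x4c9d
+ 0xbf5a = 0x0bf8
One's complement: ~0x0bf8
Checksum = 0xf407


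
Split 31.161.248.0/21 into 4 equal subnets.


New prefix = 21 + 2 = 23
Each subnet has 512 addresses
  31.161.248.0/23
  31.161.250.0/23
  31.161.252.0/23
  31.161.254.0/23
Subnets: 31.161.248.0/23, 31.161.250.0/23, 31.161.252.0/23, 31.161.254.0/23


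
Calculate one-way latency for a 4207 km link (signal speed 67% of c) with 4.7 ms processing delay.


Speed = 0.67 * 3e5 km/s = 201000 km/s
Propagation delay = 4207 / 201000 = 0.0209 s = 20.9303 ms
Processing delay = 4.7 ms
Total one-way latency = 25.6303 ms


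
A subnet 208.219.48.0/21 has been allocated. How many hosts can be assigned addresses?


Host bits = 32 - 21 = 11
Total addresses = 2^11 = 2048
Usable = total - 2 (network and broadcast)
Usable hosts: 2046


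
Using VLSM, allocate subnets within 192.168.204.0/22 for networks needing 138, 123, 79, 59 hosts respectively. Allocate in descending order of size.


138 hosts -> /24 (254 usable): 192.168.204.0/24
123 hosts -> /25 (126 usable): 192.168.205.0/25
79 hosts -> /25 (126 usable): 192.168.205.128/25
59 hosts -> /26 (62 usable): 192.168.206.0/26
Allocation: 192.168.204.0/24 (138 hosts, 254 usable); 192.168.205.0/25 (123 hosts, 126 usable); 192.168.205.128/25 (79 hosts, 126 usable); 192.168.206.0/26 (59 hosts, 62 usable)


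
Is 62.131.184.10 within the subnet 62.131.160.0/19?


Subnet network: 62.131.160.0
Test IP AND mask: 62.131.160.0
Yes, 62.131.184.10 is in 62.131.160.0/19


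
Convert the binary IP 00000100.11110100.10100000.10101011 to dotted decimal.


00000100 = 4
11110100 = 244
10100000 = 160
10101011 = 171
IP: 4.244.160.171


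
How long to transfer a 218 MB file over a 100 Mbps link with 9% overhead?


Effective throughput = 100 * (1 - 9/100) = 91 Mbps
File size in Mb = 218 * 8 = 1744 Mb
Time = 1744 / 91
Time = 19.1648 seconds


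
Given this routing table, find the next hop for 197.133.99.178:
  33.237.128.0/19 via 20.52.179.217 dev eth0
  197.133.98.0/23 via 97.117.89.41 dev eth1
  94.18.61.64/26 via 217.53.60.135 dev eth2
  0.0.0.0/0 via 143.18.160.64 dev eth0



Longest prefix match for 197.133.99.178:
  /19 33.237.128.0: no
  /23 197.133.98.0: MATCH
  /26 94.18.61.64: no
  /0 0.0.0.0: MATCH
Selected: next-hop 97.117.89.41 via eth1 (matched /23)


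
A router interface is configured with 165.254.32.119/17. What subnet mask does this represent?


/17 means 17 network bits, 15 host bits
Binary: 11111111111111111000000000000000
Mask: 255.255.128.0


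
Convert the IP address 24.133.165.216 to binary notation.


24 = 00011000
133 = 10000101
165 = 10100101
216 = 11011000
Binary: 00011000.10000101.10100101.11011000


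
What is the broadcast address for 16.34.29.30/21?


Network: 16.34.24.0/21
Host bits = 11
Set all host bits to 1:
Broadcast: 16.34.31.255


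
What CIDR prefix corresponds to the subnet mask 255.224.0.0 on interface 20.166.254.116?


Binary: 11111111.11100000.00000000.00000000
Count leading 1s
Prefix: /11


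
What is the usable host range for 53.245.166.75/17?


Network: 53.245.128.0
Broadcast: 53.245.255.255
First usable = network + 1
Last usable = broadcast - 1
Range: 53.245.128.1 to 53.245.255.254


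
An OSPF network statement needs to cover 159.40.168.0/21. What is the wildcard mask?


Subnet mask: 255.255.248.0
Wildcard = 255.255.255.255 - subnet mask
255 - 255 = 0
255 - 255 = 0
255 - 248 = 7
255 - 0 = 255
Wildcard: 0.0.7.255


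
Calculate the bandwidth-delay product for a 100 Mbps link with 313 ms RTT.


BDP = bandwidth * RTT
= 100 Mbps * 313 ms
= 100 * 1e6 * 313 / 1000 bits
= 31300000 bits
= 3912500 bytes
= 3820.8008 KB
BDP = 31300000 bits (3912500 bytes)


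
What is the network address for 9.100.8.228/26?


IP:   00001001.01100100.00001000.11100100
Mask: 11111111.11111111.11111111.11000000
AND operation:
Net:  00001001.01100100.00001000.11000000
Network: 9.100.8.192/26


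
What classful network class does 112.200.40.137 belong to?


First octet: 112
Binary: 01110000
0xxxxxxx -> Class A (1-126)
Class A, default mask 255.0.0.0 (/8)


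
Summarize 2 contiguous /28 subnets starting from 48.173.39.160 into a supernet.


Original prefix: /28
Number of subnets: 2 = 2^1
New prefix = 28 - 1 = 27
Supernet: 48.173.39.160/27


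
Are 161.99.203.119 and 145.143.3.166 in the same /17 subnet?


Mask: 255.255.128.0
161.99.203.119 AND mask = 161.99.128.0
145.143.3.166 AND mask = 145.143.0.0
No, different subnets (161.99.128.0 vs 145.143.0.0)


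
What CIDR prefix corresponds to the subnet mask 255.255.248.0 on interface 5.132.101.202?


Binary: 11111111.11111111.11111000.00000000
Count leading 1s
Prefix: /21


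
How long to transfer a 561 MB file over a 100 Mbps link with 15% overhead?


Effective throughput = 100 * (1 - 15/100) = 85 Mbps
File size in Mb = 561 * 8 = 4488 Mb
Time = 4488 / 85
Time = 52.8 seconds


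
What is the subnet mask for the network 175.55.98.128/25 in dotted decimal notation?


/25 means 25 network bits, 7 host bits
Binary: 11111111111111111111111110000000
Mask: 255.255.255.128


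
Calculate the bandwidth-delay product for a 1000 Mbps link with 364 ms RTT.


BDP = bandwidth * RTT
= 1000 Mbps * 364 ms
= 1000 * 1e6 * 364 / 1000 bits
= 364000000 bits
= 45500000 bytes
= 44433.5938 KB
BDP = 364000000 bits (45500000 bytes)


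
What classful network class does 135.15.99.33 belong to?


First octet: 135
Binary: 10000111
10xxxxxx -> Class B (128-191)
Class B, default mask 255.255.0.0 (/16)


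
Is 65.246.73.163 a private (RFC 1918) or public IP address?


RFC 1918 private ranges:
  10.0.0.0/8 (10.0.0.0 - 10.255.255.255)
  172.16.0.0/12 (172.16.0.0 - 172.31.255.255)
  192.168.0.0/16 (192.168.0.0 - 192.168.255.255)
Public (not in any RFC 1918 range)


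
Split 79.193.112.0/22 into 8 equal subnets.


New prefix = 22 + 3 = 25
Each subnet has 128 addresses
  79.193.112.0/25
  79.193.112.128/25
  79.193.113.0/25
  79.193.113.128/25
  79.193.114.0/25
  79.193.114.128/25
  79.193.115.0/25
  79.193.115.128/25
Subnets: 79.193.112.0/25, 79.193.112.128/25, 79.193.113.0/25, 79.193.113.128/25, 79.193.114.0/25, 79.193.114.128/25, 79.193.115.0/25, 79.193.115.128/25


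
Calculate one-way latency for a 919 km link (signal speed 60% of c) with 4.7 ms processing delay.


Speed = 0.6 * 3e5 km/s = 180000 km/s
Propagation delay = 919 / 180000 = 0.0051 s = 5.1056 ms
Processing delay = 4.7 ms
Total one-way latency = 9.8056 ms


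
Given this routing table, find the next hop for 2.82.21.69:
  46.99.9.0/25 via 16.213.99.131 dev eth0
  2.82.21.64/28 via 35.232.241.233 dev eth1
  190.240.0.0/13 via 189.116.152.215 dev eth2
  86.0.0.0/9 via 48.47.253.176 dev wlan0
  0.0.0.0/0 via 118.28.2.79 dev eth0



Longest prefix match for 2.82.21.69:
  /25 46.99.9.0: no
  /28 2.82.21.64: MATCH
  /13 190.240.0.0: no
  /9 86.0.0.0: no
  /0 0.0.0.0: MATCH
Selected: next-hop 35.232.241.233 via eth1 (matched /28)


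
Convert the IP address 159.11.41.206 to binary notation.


159 = 10011111
11 = 00001011
41 = 00101001
206 = 11001110
Binary: 10011111.00001011.00101001.11001110


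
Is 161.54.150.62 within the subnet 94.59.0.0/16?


Subnet network: 94.59.0.0
Test IP AND mask: 161.54.0.0
No, 161.54.150.62 is not in 94.59.0.0/16


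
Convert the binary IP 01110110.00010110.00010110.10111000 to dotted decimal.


01110110 = 118
00010110 = 22
00010110 = 22
10111000 = 184
IP: 118.22.22.184


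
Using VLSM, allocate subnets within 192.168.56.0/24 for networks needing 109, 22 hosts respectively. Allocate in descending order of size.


109 hosts -> /25 (126 usable): 192.168.56.0/25
22 hosts -> /27 (30 usable): 192.168.56.128/27
Allocation: 192.168.56.0/25 (109 hosts, 126 usable); 192.168.56.128/27 (22 hosts, 30 usable)


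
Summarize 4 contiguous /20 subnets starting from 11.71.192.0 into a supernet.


Original prefix: /20
Number of subnets: 4 = 2^2
New prefix = 20 - 2 = 18
Supernet: 11.71.192.0/18


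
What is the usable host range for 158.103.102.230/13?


Network: 158.96.0.0
Broadcast: 158.103.255.255
First usable = network + 1
Last usable = broadcast - 1
Range: 158.96.0.1 to 158.103.255.254


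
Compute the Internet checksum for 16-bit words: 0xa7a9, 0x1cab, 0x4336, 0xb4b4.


Sum all words (with carry folding):
+ 0xa7a9 = 0xa7a9
+ 0x1cab = 0xc454
+ 0x4336 = 0x078b
+ 0xb4b4 = 0xbc3f
One's complement: ~0xbc3f
Checksum = 0x43c0


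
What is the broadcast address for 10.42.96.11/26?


Network: 10.42.96.0/26
Host bits = 6
Set all host bits to 1:
Broadcast: 10.42.96.63


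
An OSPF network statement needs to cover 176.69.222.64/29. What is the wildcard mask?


Subnet mask: 255.255.255.248
Wildcard = 255.255.255.255 - subnet mask
255 - 255 = 0
255 - 255 = 0
255 - 255 = 0
255 - 248 = 7
Wildcard: 0.0.0.7


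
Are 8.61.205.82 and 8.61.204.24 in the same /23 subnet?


Mask: 255.255.254.0
8.61.205.82 AND mask = 8.61.204.0
8.61.204.24 AND mask = 8.61.204.0
Yes, same subnet (8.61.204.0)


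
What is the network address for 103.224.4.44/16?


IP:   01100111.11100000.00000100.00101100
Mask: 11111111.11111111.00000000.00000000
AND operation:
Net:  01100111.11100000.00000000.00000000
Network: 103.224.0.0/16


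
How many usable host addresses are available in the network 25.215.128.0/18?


Host bits = 32 - 18 = 14
Total addresses = 2^14 = 16384
Usable = total - 2 (network and broadcast)
Usable hosts: 16382


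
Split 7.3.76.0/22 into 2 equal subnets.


New prefix = 22 + 1 = 23
Each subnet has 512 addresses
  7.3.76.0/23
  7.3.78.0/23
Subnets: 7.3.76.0/23, 7.3.78.0/23


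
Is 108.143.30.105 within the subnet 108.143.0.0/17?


Subnet network: 108.143.0.0
Test IP AND mask: 108.143.0.0
Yes, 108.143.30.105 is in 108.143.0.0/17


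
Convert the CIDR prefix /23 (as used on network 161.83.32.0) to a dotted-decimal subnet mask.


/23 means 23 network bits, 9 host bits
Binary: 11111111111111111111111000000000
Mask: 255.255.254.0


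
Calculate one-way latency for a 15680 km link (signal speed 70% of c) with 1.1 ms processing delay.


Speed = 0.7 * 3e5 km/s = 210000 km/s
Propagation delay = 15680 / 210000 = 0.0747 s = 74.6667 ms
Processing delay = 1.1 ms
Total one-way latency = 75.7667 ms


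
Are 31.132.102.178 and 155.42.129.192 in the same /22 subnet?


Mask: 255.255.252.0
31.132.102.178 AND mask = 31.132.100.0
155.42.129.192 AND mask = 155.42.128.0
No, different subnets (31.132.100.0 vs 155.42.128.0)


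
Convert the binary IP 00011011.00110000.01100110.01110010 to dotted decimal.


00011011 = 27
00110000 = 48
01100110 = 102
01110010 = 114
IP: 27.48.102.114


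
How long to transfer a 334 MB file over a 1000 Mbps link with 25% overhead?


Effective throughput = 1000 * (1 - 25/100) = 750 Mbps
File size in Mb = 334 * 8 = 2672 Mb
Time = 2672 / 750
Time = 3.5627 seconds


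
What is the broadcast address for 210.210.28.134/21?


Network: 210.210.24.0/21
Host bits = 11
Set all host bits to 1:
Broadcast: 210.210.31.255


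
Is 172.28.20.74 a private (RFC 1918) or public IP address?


RFC 1918 private ranges:
  10.0.0.0/8 (10.0.0.0 - 10.255.255.255)
  172.16.0.0/12 (172.16.0.0 - 172.31.255.255)
  192.168.0.0/16 (192.168.0.0 - 192.168.255.255)
Private (in 172.16.0.0/12)


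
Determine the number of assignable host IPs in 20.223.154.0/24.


Host bits = 32 - 24 = 8
Total addresses = 2^8 = 256
Usable = total - 2 (network and broadcast)
Usable hosts: 254


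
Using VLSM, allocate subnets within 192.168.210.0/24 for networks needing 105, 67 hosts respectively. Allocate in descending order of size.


105 hosts -> /25 (126 usable): 192.168.210.0/25
67 hosts -> /25 (126 usable): 192.168.210.128/25
Allocation: 192.168.210.0/25 (105 hosts, 126 usable); 192.168.210.128/25 (67 hosts, 126 usable)


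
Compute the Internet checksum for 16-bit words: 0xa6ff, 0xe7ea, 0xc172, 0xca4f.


Sum all words (with carry folding):
+ 0xa6ff = 0xa6ff
+ 0xe7ea = 0x8eea
+ 0xc172 = 0x505d
+ 0xca4f = 0x1aad
One's complement: ~0x1aad
Checksum = 0xe552


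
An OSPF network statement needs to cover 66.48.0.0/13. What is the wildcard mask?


Subnet mask: 255.248.0.0
Wildcard = 255.255.255.255 - subnet mask
255 - 255 = 0
255 - 248 = 7
255 - 0 = 255
255 - 0 = 255
Wildcard: 0.7.255.255


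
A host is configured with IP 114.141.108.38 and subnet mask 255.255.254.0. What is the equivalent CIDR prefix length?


Binary: 11111111.11111111.11111110.00000000
Count leading 1s
Prefix: /23


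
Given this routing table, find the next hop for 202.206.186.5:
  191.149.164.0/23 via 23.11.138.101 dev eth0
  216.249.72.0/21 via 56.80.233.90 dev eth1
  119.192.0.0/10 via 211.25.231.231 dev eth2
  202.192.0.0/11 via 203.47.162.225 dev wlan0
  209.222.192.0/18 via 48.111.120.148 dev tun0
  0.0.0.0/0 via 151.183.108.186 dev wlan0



Longest prefix match for 202.206.186.5:
  /23 191.149.164.0: no
  /21 216.249.72.0: no
  /10 119.192.0.0: no
  /11 202.192.0.0: MATCH
  /18 209.222.192.0: no
  /0 0.0.0.0: MATCH
Selected: next-hop 203.47.162.225 via wlan0 (matched /11)


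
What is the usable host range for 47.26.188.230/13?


Network: 47.24.0.0
Broadcast: 47.31.255.255
First usable = network + 1
Last usable = broadcast - 1
Range: 47.24.0.1 to 47.31.255.254


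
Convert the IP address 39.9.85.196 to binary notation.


39 = 00100111
9 = 00001001
85 = 01010101
196 = 11000100
Binary: 00100111.00001001.01010101.11000100


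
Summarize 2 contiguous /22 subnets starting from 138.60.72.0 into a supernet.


Original prefix: /22
Number of subnets: 2 = 2^1
New prefix = 22 - 1 = 21
Supernet: 138.60.72.0/21


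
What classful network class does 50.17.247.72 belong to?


First octet: 50
Binary: 00110010
0xxxxxxx -> Class A (1-126)
Class A, default mask 255.0.0.0 (/8)


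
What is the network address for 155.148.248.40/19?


IP:   10011011.10010100.11111000.00101000
Mask: 11111111.11111111.11100000.00000000
AND operation:
Net:  10011011.10010100.11100000.00000000
Network: 155.148.224.0/19


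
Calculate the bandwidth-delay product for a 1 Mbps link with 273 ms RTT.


BDP = bandwidth * RTT
= 1 Mbps * 273 ms
= 1 * 1e6 * 273 / 1000 bits
= 273000 bits
= 34125 bytes
= 33.3252 KB
BDP = 273000 bits (34125 bytes)


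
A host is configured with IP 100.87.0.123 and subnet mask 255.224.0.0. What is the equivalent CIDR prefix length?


Binary: 11111111.11100000.00000000.00000000
Count leading 1s
Prefix: /11


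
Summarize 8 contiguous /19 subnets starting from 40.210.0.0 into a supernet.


Original prefix: /19
Number of subnets: 8 = 2^3
New prefix = 19 - 3 = 16
Supernet: 40.210.0.0/16


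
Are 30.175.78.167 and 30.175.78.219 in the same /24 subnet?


Mask: 255.255.255.0
30.175.78.167 AND mask = 30.175.78.0
30.175.78.219 AND mask = 30.175.78.0
Yes, same subnet (30.175.78.0)


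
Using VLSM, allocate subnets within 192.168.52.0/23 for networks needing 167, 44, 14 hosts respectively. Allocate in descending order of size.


167 hosts -> /24 (254 usable): 192.168.52.0/24
44 hosts -> /26 (62 usable): 192.168.53.0/26
14 hosts -> /28 (14 usable): 192.168.53.64/28
Allocation: 192.168.52.0/24 (167 hosts, 254 usable); 192.168.53.0/26 (44 hosts, 62 usable); 192.168.53.64/28 (14 hosts, 14 usable)


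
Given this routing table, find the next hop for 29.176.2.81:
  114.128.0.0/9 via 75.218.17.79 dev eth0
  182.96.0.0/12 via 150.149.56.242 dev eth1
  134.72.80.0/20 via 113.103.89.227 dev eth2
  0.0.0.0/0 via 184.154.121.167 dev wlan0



Longest prefix match for 29.176.2.81:
  /9 114.128.0.0: no
  /12 182.96.0.0: no
  /20 134.72.80.0: no
  /0 0.0.0.0: MATCH
Selected: next-hop 184.154.121.167 via wlan0 (matched /0)


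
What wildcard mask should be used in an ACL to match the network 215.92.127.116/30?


Subnet mask: 255.255.255.252
Wildcard = 255.255.255.255 - subnet mask
255 - 255 = 0
255 - 255 = 0
255 - 255 = 0
255 - 252 = 3
Wildcard: 0.0.0.3


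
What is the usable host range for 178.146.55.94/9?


Network: 178.128.0.0
Broadcast: 178.255.255.255
First usable = network + 1
Last usable = broadcast - 1
Range: 178.128.0.1 to 178.255.255.254


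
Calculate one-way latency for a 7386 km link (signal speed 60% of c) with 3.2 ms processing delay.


Speed = 0.6 * 3e5 km/s = 180000 km/s
Propagation delay = 7386 / 180000 = 0.041 s = 41.0333 ms
Processing delay = 3.2 ms
Total one-way latency = 44.2333 ms


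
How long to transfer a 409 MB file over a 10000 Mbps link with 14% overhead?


Effective throughput = 10000 * (1 - 14/100) = 8600 Mbps
File size in Mb = 409 * 8 = 3272 Mb
Time = 3272 / 8600
Time = 0.3805 seconds


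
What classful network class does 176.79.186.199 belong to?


First octet: 176
Binary: 10110000
10xxxxxx -> Class B (128-191)
Class B, default mask 255.255.0.0 (/16)


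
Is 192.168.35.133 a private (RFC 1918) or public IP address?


RFC 1918 private ranges:
  10.0.0.0/8 (10.0.0.0 - 10.255.255.255)
  172.16.0.0/12 (172.16.0.0 - 172.31.255.255)
  192.168.0.0/16 (192.168.0.0 - 192.168.255.255)
Private (in 192.168.0.0/16)


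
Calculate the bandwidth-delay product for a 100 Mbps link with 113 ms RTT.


BDP = bandwidth * RTT
= 100 Mbps * 113 ms
= 100 * 1e6 * 113 / 1000 bits
= 11300000 bits
= 1412500 bytes
= 1379.3945 KB
BDP = 11300000 bits (1412500 bytes)


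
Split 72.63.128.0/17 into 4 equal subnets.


New prefix = 17 + 2 = 19
Each subnet has 8192 addresses
  72.63.128.0/19
  72.63.160.0/19
  72.63.192.0/19
  72.63.224.0/19
Subnets: 72.63.128.0/19, 72.63.160.0/19, 72.63.192.0/19, 72.63.224.0/19


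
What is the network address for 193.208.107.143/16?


IP:   11000001.11010000.01101011.10001111
Mask: 11111111.11111111.00000000.00000000
AND operation:
Net:  11000001.11010000.00000000.00000000
Network: 193.208.0.0/16


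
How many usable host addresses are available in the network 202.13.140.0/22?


Host bits = 32 - 22 = 10
Total addresses = 2^10 = 1024
Usable = total - 2 (network and broadcast)
Usable hosts: 1022


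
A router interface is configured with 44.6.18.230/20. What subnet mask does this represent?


/20 means 20 network bits, 12 host bits
Binary: 11111111111111111111000000000000
Mask: 255.255.240.0


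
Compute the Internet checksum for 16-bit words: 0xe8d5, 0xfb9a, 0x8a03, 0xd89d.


Sum all words (with carry folding):
+ 0xe8d5 = 0xe8d5
+ 0xfb9a = 0xe470
+ 0x8a03 = 0x6e74
+ 0xd89d = 0x4712
One's complement: ~0x4712
Checksum = 0xb8ed


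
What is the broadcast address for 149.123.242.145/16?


Network: 149.123.0.0/16
Host bits = 16
Set all host bits to 1:
Broadcast: 149.123.255.255


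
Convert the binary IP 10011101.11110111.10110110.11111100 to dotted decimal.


10011101 = 157
11110111 = 247
10110110 = 182
11111100 = 252
IP: 157.247.182.252


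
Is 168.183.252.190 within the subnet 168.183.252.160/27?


Subnet network: 168.183.252.160
Test IP AND mask: 168.183.252.160
Yes, 168.183.252.190 is in 168.183.252.160/27


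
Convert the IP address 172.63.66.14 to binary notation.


172 = 10101100
63 = 00111111
66 = 01000010
14 = 00001110
Binary: 10101100.00111111.01000010.00001110


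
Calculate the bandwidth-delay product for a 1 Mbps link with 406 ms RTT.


BDP = bandwidth * RTT
= 1 Mbps * 406 ms
= 1 * 1e6 * 406 / 1000 bits
= 406000 bits
= 50750 bytes
= 49.5605 KB
BDP = 406000 bits (50750 bytes)


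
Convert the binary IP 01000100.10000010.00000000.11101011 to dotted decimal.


01000100 = 68
10000010 = 130
00000000 = 0
11101011 = 235
IP: 68.130.0.235


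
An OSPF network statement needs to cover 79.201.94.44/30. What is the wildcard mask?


Subnet mask: 255.255.255.252
Wildcard = 255.255.255.255 - subnet mask
255 - 255 = 0
255 - 255 = 0
255 - 255 = 0
255 - 252 = 3
Wildcard: 0.0.0.3


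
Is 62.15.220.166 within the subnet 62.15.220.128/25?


Subnet network: 62.15.220.128
Test IP AND mask: 62.15.220.128
Yes, 62.15.220.166 is in 62.15.220.128/25


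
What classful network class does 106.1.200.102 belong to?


First octet: 106
Binary: 01101010
0xxxxxxx -> Class A (1-126)
Class A, default mask 255.0.0.0 (/8)


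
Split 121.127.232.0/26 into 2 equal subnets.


New prefix = 26 + 1 = 27
Each subnet has 32 addresses
  121.127.232.0/27
  121.127.232.32/27
Subnets: 121.127.232.0/27, 121.127.232.32/27


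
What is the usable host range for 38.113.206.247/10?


Network: 38.64.0.0
Broadcast: 38.127.255.255
First usable = network + 1
Last usable = broadcast - 1
Range: 38.64.0.1 to 38.127.255.254


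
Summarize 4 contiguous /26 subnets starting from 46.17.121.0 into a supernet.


Original prefix: /26
Number of subnets: 4 = 2^2
New prefix = 26 - 2 = 24
Supernet: 46.17.121.0/24


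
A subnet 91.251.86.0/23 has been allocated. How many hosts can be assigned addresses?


Host bits = 32 - 23 = 9
Total addresses = 2^9 = 512
Usable = total - 2 (network and broadcast)
Usable hosts: 510
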